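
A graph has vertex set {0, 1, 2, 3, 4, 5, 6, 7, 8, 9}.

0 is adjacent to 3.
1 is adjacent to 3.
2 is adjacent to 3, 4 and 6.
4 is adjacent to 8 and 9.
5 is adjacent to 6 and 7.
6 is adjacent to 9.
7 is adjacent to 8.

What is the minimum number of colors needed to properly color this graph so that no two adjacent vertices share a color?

2

4 and 9 are adjacent, so at least 2 colors are needed.
A valid assignment using 2 colors: 0=red, 1=red, 2=red, 3=blue, 4=blue, 5=red, 6=blue, 7=blue, 8=red, 9=red. No two adjacent vertices share a color.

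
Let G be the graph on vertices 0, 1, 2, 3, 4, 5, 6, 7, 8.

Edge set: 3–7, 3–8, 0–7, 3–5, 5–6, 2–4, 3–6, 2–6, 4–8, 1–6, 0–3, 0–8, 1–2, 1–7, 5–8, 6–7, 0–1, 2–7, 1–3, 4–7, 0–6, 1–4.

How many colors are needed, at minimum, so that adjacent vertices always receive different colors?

5

0, 1, 3, 6, 7 are pairwise adjacent (a clique of size 5), so at least 5 colors are needed.
A valid assignment using 5 colors: 0=e, 1=a, 2=e, 3=b, 4=b, 5=d, 6=c, 7=d, 8=a. No two adjacent vertices share a color.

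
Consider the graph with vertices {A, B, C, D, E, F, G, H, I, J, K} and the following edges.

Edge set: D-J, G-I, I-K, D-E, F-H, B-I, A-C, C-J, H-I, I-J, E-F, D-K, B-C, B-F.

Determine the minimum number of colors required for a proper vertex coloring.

2

D and E are adjacent, so at least 2 colors are needed.
2 colors suffice: color red → {C, D, F, I}; color blue → {A, B, E, G, H, J, K}. Each edge has distinct colors on its endpoints.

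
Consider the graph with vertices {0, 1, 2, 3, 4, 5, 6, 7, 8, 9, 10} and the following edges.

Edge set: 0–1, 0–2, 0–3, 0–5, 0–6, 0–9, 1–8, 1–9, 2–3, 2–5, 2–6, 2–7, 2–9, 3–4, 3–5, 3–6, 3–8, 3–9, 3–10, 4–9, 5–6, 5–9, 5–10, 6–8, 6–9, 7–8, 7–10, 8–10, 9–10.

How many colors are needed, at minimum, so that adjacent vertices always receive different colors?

0, 2, 3, 5, 6, 9 form a clique, so at least 6 colors are needed.
6 colors suffice: color red → {1, 3, 7}; color blue → {8, 9}; color green → {4, 5}; color yellow → {0, 10}; color purple → {2}; color orange → {6}. Every edge joins two different colors.

6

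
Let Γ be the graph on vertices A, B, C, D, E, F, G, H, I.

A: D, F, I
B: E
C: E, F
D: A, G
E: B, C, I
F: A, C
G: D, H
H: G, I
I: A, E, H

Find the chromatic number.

The cycle F-C-E-I-A-F has odd length 5, so it cannot be 2-colored; at least 3 colors are needed.
3 colors suffice: color 1 → {A, E, H}; color 2 → {B, C, D, I}; color 3 → {F, G}. Each edge has distinct colors on its endpoints.

3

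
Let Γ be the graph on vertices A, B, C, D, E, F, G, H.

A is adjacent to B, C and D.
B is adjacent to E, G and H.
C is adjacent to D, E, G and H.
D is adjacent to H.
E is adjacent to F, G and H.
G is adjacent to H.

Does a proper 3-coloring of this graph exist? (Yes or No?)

B, E, G, H form a clique, so at least 4 colors are needed.
So 3 colors are not enough.

No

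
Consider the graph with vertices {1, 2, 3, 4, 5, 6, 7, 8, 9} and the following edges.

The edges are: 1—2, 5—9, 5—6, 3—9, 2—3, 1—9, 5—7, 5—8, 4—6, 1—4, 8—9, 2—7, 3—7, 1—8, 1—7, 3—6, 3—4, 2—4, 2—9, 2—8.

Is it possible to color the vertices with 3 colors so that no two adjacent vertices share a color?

No

1, 2, 8, 9 are mutually adjacent (a clique of size 4), so at least 4 colors are needed.
So 3 colors are not enough.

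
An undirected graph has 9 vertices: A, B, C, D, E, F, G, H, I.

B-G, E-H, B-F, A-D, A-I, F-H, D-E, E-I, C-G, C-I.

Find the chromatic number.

The cycle G-B-F-H-E-I-C-G has odd length 7, so it cannot be 2-colored; at least 3 colors are needed.
A valid assignment using 3 colors: A=1, B=3, C=1, D=2, E=1, F=1, G=2, H=2, I=2. Each edge has distinct colors on its endpoints.

3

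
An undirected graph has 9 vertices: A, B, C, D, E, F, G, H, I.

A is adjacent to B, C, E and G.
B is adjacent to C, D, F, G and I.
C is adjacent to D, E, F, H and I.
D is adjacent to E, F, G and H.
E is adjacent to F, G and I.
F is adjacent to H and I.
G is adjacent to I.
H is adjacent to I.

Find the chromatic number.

C, D, F, H are mutually adjacent (a clique of size 4), so at least 4 colors are needed.
4 colors suffice: color 1 → {C, G}; color 2 → {B, E, H}; color 3 → {A, F}; color 4 → {D, I}. No two adjacent vertices share a color.

4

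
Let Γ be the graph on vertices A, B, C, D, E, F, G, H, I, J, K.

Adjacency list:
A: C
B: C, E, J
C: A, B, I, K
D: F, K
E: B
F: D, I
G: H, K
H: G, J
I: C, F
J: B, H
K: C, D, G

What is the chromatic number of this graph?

3

The cycle F-D-K-C-I-F has odd length 5, so it cannot be 2-colored; at least 3 colors are needed.
One proper 3-coloring: A=2, B=2, C=1, D=3, E=1, F=1, G=3, H=1, I=2, J=3, K=2. No two adjacent vertices share a color.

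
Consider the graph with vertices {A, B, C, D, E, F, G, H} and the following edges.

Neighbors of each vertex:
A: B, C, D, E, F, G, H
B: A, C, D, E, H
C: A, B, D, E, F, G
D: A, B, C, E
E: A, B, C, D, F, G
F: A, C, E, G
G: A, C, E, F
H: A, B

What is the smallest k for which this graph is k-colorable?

5

A, C, E, F, G form a clique, so at least 5 colors are needed.
5 colors suffice: color 1 → {A}; color 2 → {C, H}; color 3 → {E}; color 4 → {B, G}; color 5 → {D, F}. Every edge joins two different colors.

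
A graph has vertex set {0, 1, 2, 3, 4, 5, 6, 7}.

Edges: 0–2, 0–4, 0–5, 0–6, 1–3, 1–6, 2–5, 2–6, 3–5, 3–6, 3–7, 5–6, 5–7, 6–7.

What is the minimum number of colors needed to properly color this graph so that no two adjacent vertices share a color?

4

0, 2, 5, 6 are pairwise adjacent (a clique of size 4), so at least 4 colors are needed.
4 colors suffice: color a → {4, 6}; color b → {1, 5}; color c → {0, 3}; color d → {2, 7}. Every edge joins two different colors.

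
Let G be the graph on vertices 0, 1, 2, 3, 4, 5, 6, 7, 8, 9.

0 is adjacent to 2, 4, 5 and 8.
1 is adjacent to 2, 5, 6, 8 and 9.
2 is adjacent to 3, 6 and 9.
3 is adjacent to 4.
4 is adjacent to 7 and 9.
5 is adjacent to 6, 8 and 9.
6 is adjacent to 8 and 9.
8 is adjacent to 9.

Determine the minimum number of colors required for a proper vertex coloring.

5

1, 5, 6, 8, 9 are pairwise adjacent (a clique of size 5), so at least 5 colors are needed.
5 colors suffice: color a → {0, 3, 7, 9}; color b → {1, 4}; color c → {6}; color d → {2, 5}; color e → {8}. Each edge has distinct colors on its endpoints.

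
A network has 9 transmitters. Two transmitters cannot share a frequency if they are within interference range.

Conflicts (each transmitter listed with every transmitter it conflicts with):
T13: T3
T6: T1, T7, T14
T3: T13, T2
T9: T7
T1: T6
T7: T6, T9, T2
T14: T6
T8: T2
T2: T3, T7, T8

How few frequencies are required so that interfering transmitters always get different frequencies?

2

T8 and T2 conflict, so at least 2 frequencies are needed.
A valid assignment using 2 frequencies: T13=2, T6=2, T3=1, T9=2, T1=1, T7=1, T14=1, T8=1, T2=2. Every pair that conflicts lands in different frequencies.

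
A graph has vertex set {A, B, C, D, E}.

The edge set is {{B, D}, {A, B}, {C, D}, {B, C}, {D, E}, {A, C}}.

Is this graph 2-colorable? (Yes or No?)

B, C, D are pairwise adjacent, so at least 3 colors are needed.
So 2 colors are not enough.

No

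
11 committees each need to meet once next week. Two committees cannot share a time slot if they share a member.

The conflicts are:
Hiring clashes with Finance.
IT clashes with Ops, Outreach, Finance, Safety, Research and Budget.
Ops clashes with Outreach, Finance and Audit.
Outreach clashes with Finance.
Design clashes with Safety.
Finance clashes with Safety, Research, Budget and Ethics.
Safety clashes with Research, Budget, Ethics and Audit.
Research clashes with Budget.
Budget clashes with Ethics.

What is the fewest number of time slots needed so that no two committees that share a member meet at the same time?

5

IT, Finance, Safety, Research, Budget all conflict with each other, so at least 5 time slots are needed.
5 time slots suffice: time slot 1 → {Design, Finance, Audit}; time slot 2 → {Hiring, Ops, Safety}; time slot 3 → {IT, Ethics}; time slot 4 → {Outreach, Budget}; time slot 5 → {Research}. Every pair that conflicts lands in different time slots.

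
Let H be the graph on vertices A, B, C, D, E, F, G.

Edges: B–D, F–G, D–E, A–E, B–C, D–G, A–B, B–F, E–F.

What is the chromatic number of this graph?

2

B and D are adjacent, so at least 2 colors are needed.
2 colors suffice: color 1 → {B, E, G}; color 2 → {A, C, D, F}. Each edge has distinct colors on its endpoints.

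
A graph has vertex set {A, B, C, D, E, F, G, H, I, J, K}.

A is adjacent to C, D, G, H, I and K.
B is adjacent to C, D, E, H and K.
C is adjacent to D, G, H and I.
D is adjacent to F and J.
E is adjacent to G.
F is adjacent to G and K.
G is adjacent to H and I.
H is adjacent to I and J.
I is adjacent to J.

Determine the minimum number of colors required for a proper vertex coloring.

5

A, C, G, H, I are pairwise adjacent (a clique of size 5), so at least 5 colors are needed.
One proper 5-coloring: A=2, B=1, C=4, D=3, E=2, F=2, G=1, H=3, I=5, J=1, K=3. No two adjacent vertices share a color.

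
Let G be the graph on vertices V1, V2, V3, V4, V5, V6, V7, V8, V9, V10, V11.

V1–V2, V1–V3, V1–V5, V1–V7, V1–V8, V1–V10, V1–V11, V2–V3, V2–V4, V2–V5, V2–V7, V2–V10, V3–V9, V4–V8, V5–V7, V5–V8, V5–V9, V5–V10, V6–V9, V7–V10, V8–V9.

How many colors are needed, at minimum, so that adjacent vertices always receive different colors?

5

V1, V2, V5, V7, V10 form a clique, so at least 5 colors are needed.
5 colors suffice: color 1 → {V1, V4, V9}; color 2 → {V2, V6, V8, V11}; color 3 → {V3, V5}; color 4 → {V7}; color 5 → {V10}. Each edge has distinct colors on its endpoints.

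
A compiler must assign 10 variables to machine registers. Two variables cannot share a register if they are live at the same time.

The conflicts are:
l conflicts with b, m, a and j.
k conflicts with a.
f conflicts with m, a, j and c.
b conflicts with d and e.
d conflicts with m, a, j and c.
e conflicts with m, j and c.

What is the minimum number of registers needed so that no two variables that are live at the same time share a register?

l and m conflict, so at least 2 registers are needed.
2 registers suffice: l=1, k=1, f=1, b=2, d=1, e=1, m=2, a=2, j=2, c=2. No two conflicting variables share a register.

2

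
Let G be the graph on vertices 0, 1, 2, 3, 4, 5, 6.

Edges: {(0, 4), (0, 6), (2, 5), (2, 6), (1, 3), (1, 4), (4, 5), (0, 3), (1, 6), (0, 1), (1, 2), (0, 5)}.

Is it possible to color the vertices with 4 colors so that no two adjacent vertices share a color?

The chromatic number is 3. 1, 2, 6 form a triangle, so at least 3 colors are needed.
3 colors suffice: 0=a, 1=b, 2=a, 3=c, 4=c, 5=b, 6=c.
Since 4 ≥ 3, a proper 4-coloring certainly exists.

Yes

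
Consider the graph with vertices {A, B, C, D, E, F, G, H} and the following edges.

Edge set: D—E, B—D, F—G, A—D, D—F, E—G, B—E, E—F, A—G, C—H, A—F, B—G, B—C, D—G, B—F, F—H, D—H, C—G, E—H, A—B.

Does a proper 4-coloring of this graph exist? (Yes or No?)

No

A, B, D, F, G are pairwise adjacent (a clique of size 5), so at least 5 colors are needed.
So 4 colors are not enough.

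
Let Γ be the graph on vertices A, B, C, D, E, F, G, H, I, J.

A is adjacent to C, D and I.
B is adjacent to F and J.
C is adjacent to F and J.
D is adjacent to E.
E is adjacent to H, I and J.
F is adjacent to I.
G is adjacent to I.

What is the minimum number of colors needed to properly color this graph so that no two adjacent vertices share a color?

The cycle B-F-I-E-J-B has odd length 5, so it cannot be 2-colored; at least 3 colors are needed.
3 colors suffice: color red → {D, H, I, J}; color blue → {A, E, F, G}; color green → {B, C}. Each edge has distinct colors on its endpoints.

3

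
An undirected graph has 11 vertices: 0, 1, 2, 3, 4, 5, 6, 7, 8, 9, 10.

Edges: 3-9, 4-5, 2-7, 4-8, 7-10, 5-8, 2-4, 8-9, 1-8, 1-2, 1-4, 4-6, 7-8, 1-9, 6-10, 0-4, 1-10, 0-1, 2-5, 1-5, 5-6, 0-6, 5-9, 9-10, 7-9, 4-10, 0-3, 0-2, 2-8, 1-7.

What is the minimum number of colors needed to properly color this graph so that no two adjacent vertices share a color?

5

1, 2, 4, 5, 8 are pairwise adjacent (a clique of size 5), so at least 5 colors are needed.
5 colors suffice: 0=d, 1=a, 2=c, 3=a, 4=b, 5=d, 6=a, 7=d, 8=e, 9=b, 10=c. No two adjacent vertices share a color.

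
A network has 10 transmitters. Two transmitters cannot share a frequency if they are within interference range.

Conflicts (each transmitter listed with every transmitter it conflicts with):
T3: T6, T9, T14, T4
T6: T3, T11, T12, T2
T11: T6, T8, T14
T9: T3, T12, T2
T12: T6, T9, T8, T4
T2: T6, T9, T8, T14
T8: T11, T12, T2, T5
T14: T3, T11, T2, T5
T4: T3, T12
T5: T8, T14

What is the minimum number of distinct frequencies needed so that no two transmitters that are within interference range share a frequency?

T11 and T14 conflict, so at least 2 frequencies are needed.
2 frequencies suffice: frequency 1 → {T6, T9, T8, T14, T4}; frequency 2 → {T3, T11, T12, T2, T5}. Every pair that conflicts lands in different frequencies.

2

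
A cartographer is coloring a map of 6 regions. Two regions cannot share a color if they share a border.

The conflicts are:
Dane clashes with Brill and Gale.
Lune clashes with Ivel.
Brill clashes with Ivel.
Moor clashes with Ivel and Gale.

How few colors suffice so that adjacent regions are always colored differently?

The cycle Dane-Brill-Ivel-Moor-Gale-Dane has odd length 5, so it cannot be 2-colored; at least 3 colors are needed.
3 colors suffice: color 1 → {Dane, Ivel}; color 2 → {Lune, Brill, Moor}; color 3 → {Gale}. Each listed conflict is separated.

3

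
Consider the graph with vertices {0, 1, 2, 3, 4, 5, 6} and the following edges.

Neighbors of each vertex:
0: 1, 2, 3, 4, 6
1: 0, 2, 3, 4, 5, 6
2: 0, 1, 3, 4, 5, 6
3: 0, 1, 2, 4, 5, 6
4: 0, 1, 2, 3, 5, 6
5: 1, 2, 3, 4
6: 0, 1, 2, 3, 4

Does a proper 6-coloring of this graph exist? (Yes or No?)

The chromatic number is 6. 0, 1, 2, 3, 4, 6 are mutually adjacent (a clique of size 6), so at least 6 colors are needed.
6 colors suffice: color a → {3}; color b → {2}; color c → {4}; color d → {1}; color e → {0, 5}; color f → {6}.
That is already a proper 6-coloring.

Yes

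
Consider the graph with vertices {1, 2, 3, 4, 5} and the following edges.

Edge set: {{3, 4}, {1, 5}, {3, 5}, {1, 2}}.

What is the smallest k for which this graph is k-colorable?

1 and 5 are adjacent, so at least 2 colors are needed.
2 colors suffice: 1=red, 2=blue, 3=red, 4=blue, 5=blue. Every edge joins two different colors.

2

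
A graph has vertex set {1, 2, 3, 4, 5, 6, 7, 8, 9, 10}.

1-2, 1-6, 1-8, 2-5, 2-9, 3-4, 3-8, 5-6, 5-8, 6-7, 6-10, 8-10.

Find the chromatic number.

5 and 8 are adjacent, so at least 2 colors are needed.
One proper 2-coloring: 1=b, 2=a, 3=b, 4=a, 5=b, 6=a, 7=b, 8=a, 9=b, 10=b. No two adjacent vertices share a color.

2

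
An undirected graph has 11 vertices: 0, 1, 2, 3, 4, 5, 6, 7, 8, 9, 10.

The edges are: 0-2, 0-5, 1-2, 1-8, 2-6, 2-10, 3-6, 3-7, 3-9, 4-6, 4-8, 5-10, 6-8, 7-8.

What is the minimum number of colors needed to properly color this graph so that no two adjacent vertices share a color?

3

4, 6, 8 are pairwise adjacent, so at least 3 colors are needed.
3 colors suffice: color a → {2, 3, 5, 8}; color b → {0, 1, 6, 7, 9, 10}; color c → {4}. No two adjacent vertices share a color.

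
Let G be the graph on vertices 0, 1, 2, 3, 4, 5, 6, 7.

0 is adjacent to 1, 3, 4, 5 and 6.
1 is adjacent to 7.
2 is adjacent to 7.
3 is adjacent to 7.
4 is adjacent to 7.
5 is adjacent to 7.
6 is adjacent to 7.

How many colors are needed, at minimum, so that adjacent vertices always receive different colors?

2

0 and 4 are adjacent, so at least 2 colors are needed.
2 colors suffice: color a → {0, 7}; color b → {1, 2, 3, 4, 5, 6}. Each edge has distinct colors on its endpoints.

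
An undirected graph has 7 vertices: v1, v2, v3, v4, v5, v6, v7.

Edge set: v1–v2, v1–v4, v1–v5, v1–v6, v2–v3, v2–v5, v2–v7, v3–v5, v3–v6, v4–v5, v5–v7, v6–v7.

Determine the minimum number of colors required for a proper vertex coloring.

v2, v5, v7 are pairwise adjacent, so at least 3 colors are needed.
3 colors suffice: color R → {v5, v6}; color B → {v1, v3, v7}; color G → {v2, v4}. Every edge joins two different colors.

3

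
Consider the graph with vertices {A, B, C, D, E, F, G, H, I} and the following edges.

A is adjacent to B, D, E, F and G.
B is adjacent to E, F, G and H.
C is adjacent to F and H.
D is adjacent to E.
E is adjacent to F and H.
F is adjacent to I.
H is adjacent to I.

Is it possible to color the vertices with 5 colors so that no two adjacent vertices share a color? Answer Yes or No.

Yes

The chromatic number is 4. A, B, E, F form a clique, so at least 4 colors are needed.
4 colors suffice: color 1 → {A, H}; color 2 → {C, E, G, I}; color 3 → {B, D}; color 4 → {F}.
Since 5 ≥ 4, a proper 5-coloring certainly exists.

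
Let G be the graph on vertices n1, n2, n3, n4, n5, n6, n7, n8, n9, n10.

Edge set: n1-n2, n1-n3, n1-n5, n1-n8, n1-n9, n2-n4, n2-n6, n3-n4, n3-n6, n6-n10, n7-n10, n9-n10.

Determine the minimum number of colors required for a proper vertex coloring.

3

The cycle n9-n1-n2-n6-n10-n9 has odd length 5, so it cannot be 2-colored; at least 3 colors are needed.
3 colors suffice: color 1 → {n1, n4, n10}; color 2 → {n2, n3, n5, n7, n8, n9}; color 3 → {n6}. Each edge has distinct colors on its endpoints.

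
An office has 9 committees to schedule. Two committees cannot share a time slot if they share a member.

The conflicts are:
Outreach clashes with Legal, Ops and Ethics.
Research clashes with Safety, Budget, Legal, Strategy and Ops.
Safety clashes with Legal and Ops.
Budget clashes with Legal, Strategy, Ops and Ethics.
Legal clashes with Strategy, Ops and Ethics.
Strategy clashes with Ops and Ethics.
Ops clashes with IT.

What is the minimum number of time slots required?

Research, Budget, Legal, Strategy, Ops are mutually in conflict, so at least 5 time slots are needed.
5 time slots suffice: time slot 1 → {Ops, Ethics}; time slot 2 → {Legal, IT}; time slot 3 → {Outreach, Safety, Strategy}; time slot 4 → {Budget}; time slot 5 → {Research}. Each listed conflict is separated.

5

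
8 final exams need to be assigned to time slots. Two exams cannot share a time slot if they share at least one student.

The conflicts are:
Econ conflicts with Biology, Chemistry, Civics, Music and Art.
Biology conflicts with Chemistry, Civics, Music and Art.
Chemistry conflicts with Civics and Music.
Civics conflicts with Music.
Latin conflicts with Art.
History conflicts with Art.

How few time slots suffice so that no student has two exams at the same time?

Econ, Biology, Chemistry, Civics, Music pairwise conflict, so at least 5 time slots are needed.
Using 5 time slots: Econ=1, Biology=2, Chemistry=4, Civics=3, Music=5, Latin=1, History=1, Art=3. Every pair that conflicts lands in different time slots.

5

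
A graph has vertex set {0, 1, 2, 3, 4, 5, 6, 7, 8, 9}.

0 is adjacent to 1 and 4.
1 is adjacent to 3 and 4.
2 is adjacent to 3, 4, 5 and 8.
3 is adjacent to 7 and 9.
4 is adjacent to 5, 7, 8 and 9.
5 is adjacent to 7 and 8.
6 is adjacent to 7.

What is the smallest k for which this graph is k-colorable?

4

2, 4, 5, 8 are pairwise adjacent (a clique of size 4), so at least 4 colors are needed.
4 colors suffice: color a → {3, 4, 6}; color b → {1, 2, 7, 9}; color c → {0, 5}; color d → {8}. Each edge has distinct colors on its endpoints.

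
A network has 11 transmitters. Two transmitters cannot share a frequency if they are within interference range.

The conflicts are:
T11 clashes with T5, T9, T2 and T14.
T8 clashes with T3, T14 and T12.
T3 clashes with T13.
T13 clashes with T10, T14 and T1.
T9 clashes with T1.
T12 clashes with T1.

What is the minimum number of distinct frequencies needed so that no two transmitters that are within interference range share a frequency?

The cycle T13-T1-T12-T8-T14-T13 has odd length 5, so it cannot be 2-colored; at least 3 frequencies are needed.
3 frequencies suffice: frequency 1 → {T11, T8, T13}; frequency 2 → {T3, T5, T2, T10, T14, T1}; frequency 3 → {T9, T12}. No two conflicting transmitters share a frequency.

3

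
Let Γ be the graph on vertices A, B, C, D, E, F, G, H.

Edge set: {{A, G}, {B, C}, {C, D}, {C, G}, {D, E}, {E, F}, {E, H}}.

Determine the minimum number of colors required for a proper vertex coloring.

2

B and C are adjacent, so at least 2 colors are needed.
2 colors suffice: color 1 → {A, C, E}; color 2 → {B, D, F, G, H}. No two adjacent vertices share a color.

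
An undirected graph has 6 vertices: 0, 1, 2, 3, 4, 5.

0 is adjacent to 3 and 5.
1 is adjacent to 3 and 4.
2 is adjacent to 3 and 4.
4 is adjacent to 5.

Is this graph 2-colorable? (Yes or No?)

No

The cycle 4-1-3-0-5-4 has odd length 5, so it cannot be 2-colored; at least 3 colors are needed.
So 2 colors are not enough.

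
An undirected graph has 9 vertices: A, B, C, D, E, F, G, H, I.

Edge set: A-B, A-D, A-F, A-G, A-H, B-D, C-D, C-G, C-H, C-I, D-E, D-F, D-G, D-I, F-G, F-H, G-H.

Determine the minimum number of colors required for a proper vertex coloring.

A, F, G, H form a clique, so at least 4 colors are needed.
4 colors suffice: color 1 → {D, H}; color 2 → {A, C, E}; color 3 → {B, G, I}; color 4 → {F}. Each edge has distinct colors on its endpoints.

4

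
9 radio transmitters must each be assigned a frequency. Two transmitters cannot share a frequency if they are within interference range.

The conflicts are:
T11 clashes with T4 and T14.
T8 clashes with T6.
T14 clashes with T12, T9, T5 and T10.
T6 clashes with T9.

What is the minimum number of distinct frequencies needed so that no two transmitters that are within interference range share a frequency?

T14 and T10 conflict, so at least 2 frequencies are needed.
2 frequencies suffice: T11=2, T4=1, T8=2, T14=1, T12=2, T6=1, T9=2, T5=2, T10=2. Every pair that conflicts lands in different frequencies.

2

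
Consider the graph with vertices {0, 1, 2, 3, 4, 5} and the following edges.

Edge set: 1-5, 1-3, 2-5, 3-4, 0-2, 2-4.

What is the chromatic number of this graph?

The cycle 2-5-1-3-4-2 has odd length 5, so it cannot be 2-colored; at least 3 colors are needed.
3 colors suffice: 0=b, 1=a, 2=a, 3=b, 4=c, 5=b. No two adjacent vertices share a color.

3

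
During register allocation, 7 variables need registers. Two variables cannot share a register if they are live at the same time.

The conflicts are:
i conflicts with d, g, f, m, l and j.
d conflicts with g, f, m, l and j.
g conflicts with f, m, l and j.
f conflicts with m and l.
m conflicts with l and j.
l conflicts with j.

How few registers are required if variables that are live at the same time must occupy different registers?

6

i, d, g, f, m, l pairwise conflict, so at least 6 registers are needed.
6 registers suffice: register 1 → {i}; register 2 → {l}; register 3 → {g}; register 4 → {m}; register 5 → {d}; register 6 → {f, j}. Every pair that conflicts lands in different registers.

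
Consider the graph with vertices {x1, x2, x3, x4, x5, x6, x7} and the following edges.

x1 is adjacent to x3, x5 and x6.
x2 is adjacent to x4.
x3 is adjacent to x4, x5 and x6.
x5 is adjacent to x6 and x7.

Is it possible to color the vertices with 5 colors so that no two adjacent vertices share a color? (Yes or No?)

The chromatic number is 4. x1, x3, x5, x6 form a clique, so at least 4 colors are needed.
4 colors suffice: color 1 → {x4, x5}; color 2 → {x2, x3, x7}; color 3 → {x1}; color 4 → {x6}.
Since 5 ≥ 4, a proper 5-coloring certainly exists.

Yes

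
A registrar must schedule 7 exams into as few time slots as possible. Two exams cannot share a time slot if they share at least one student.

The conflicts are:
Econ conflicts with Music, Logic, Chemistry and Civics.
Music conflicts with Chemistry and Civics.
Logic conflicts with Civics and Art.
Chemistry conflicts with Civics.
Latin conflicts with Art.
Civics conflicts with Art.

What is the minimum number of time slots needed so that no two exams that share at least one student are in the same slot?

4

Econ, Music, Chemistry, Civics pairwise conflict, so at least 4 time slots are needed.
4 time slots suffice: time slot 1 → {Latin, Civics}; time slot 2 → {Econ, Art}; time slot 3 → {Music, Logic}; time slot 4 → {Chemistry}. Every pair that conflicts lands in different time slots.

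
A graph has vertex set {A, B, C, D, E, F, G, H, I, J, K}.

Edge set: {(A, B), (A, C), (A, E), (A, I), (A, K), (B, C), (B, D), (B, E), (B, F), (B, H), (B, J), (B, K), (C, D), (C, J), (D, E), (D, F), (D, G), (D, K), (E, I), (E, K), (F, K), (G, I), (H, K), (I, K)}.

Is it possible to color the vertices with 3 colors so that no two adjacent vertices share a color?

B, D, F, K form a clique, so at least 4 colors are needed.
So 3 colors are not enough.

No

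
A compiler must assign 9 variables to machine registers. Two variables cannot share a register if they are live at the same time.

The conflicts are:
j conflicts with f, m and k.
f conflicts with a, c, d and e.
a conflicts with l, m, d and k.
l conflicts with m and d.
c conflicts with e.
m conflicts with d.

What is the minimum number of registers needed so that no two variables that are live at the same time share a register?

a, l, m, d pairwise conflict, so at least 4 registers are needed.
4 registers suffice: register 1 → {f, m, k}; register 2 → {j, a, e}; register 3 → {c, d}; register 4 → {l}. Every pair that conflicts lands in different registers.

4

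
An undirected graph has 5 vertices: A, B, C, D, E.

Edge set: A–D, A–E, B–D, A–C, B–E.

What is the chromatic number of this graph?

2

A and C are adjacent, so at least 2 colors are needed.
2 colors suffice: A=1, B=1, C=2, D=2, E=2. Each edge has distinct colors on its endpoints.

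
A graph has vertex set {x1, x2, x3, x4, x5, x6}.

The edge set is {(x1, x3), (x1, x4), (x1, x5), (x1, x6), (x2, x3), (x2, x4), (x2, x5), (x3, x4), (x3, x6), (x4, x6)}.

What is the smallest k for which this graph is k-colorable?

4

x1, x3, x4, x6 form a clique, so at least 4 colors are needed.
4 colors suffice: x1=2, x2=2, x3=3, x4=1, x5=1, x6=4. Every edge joins two different colors.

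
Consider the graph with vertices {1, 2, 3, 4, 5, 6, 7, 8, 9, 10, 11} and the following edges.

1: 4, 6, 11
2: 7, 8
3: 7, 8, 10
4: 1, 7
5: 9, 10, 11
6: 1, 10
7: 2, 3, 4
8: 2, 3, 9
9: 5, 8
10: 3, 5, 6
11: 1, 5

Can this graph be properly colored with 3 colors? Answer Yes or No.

Yes

The chromatic number is 3. The cycle 10-6-1-11-5-10 has odd length 5, so it cannot be 2-colored; at least 3 colors are needed.
One proper 3-coloring: 1=a, 2=b, 3=b, 4=b, 5=b, 6=b, 7=a, 8=a, 9=c, 10=a, 11=c.
That is already a proper 3-coloring.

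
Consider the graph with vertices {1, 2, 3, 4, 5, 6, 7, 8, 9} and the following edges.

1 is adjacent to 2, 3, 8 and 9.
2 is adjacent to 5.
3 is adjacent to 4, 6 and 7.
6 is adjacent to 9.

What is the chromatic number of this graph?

3 and 6 are adjacent, so at least 2 colors are needed.
A valid assignment using 2 colors: 1=blue, 2=red, 3=red, 4=blue, 5=blue, 6=blue, 7=blue, 8=red, 9=red. Every edge joins two different colors.

2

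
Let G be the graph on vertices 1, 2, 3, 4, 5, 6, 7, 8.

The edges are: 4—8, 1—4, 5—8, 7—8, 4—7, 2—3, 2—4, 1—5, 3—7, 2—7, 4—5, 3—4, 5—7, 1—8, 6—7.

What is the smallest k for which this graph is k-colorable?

4, 5, 7, 8 form a clique, so at least 4 colors are needed.
4 colors suffice: 1=red, 2=yellow, 3=green, 4=blue, 5=green, 6=blue, 7=red, 8=yellow. No two adjacent vertices share a color.

4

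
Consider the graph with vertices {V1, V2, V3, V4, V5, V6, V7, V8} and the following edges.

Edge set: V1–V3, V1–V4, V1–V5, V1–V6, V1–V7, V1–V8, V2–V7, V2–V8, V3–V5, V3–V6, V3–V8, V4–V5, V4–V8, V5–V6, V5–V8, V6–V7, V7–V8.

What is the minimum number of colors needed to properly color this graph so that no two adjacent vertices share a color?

V1, V3, V5, V8 form a clique, so at least 4 colors are needed.
4 colors suffice: V1=red, V2=red, V3=yellow, V4=yellow, V5=green, V6=blue, V7=green, V8=blue. Every edge joins two different colors.

4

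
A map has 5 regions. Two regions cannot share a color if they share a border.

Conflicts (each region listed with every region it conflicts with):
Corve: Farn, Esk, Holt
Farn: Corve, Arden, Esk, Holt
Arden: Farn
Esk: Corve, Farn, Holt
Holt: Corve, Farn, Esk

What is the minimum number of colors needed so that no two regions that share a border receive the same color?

4

Corve, Farn, Esk, Holt are mutually in conflict, so at least 4 colors are needed.
4 colors suffice: color 1 → {Farn}; color 2 → {Corve, Arden}; color 3 → {Esk}; color 4 → {Holt}. Every pair that conflicts lands in different colors.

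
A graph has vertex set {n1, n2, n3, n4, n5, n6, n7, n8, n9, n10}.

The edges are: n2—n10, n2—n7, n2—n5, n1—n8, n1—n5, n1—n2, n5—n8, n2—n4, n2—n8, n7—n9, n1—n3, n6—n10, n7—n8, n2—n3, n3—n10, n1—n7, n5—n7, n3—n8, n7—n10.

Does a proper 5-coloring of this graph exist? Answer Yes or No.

Yes

The chromatic number is 5. n1, n2, n5, n7, n8 are mutually adjacent (a clique of size 5), so at least 5 colors are needed.
5 colors suffice: color red → {n2, n6, n9}; color blue → {n3, n4, n7}; color green → {n1, n10}; color yellow → {n8}; color purple → {n5}.
That is already a proper 5-coloring.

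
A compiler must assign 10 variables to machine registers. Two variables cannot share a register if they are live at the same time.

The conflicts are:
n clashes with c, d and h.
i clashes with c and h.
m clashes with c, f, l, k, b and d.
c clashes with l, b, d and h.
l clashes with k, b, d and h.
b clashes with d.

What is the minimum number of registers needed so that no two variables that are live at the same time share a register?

m, c, l, b, d pairwise conflict, so at least 5 registers are needed.
5 registers suffice: register 1 → {c, f, k}; register 2 → {n, i, l}; register 3 → {m, h}; register 4 → {d}; register 5 → {b}. Each listed conflict is separated.

5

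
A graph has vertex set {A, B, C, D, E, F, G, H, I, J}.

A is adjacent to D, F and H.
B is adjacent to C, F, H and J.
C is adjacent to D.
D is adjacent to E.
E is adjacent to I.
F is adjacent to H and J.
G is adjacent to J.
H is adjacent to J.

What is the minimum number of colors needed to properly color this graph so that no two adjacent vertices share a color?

B, F, H, J are pairwise adjacent (a clique of size 4), so at least 4 colors are needed.
4 colors suffice: color red → {D, F, G, I}; color blue → {C, E, H}; color green → {A, B}; color yellow → {J}. Every edge joins two different colors.

4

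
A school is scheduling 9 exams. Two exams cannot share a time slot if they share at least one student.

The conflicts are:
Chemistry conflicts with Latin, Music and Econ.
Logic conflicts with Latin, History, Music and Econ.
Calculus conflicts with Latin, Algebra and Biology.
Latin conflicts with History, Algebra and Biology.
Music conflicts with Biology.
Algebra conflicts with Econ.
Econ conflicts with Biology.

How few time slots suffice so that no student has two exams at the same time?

3

Logic, Latin, History are mutually in conflict, so at least 3 time slots are needed.
A valid assignment using 3 time slots: Chemistry=2, Logic=2, Calculus=3, Latin=1, History=3, Music=1, Algebra=2, Econ=1, Biology=2. No two conflicting exams share a time slot.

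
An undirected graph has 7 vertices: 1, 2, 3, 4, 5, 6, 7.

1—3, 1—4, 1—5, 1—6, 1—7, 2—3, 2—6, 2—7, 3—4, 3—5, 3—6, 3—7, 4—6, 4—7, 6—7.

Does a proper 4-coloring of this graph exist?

1, 3, 4, 6, 7 form a clique, so at least 5 colors are needed.
So 4 colors are not enough.

No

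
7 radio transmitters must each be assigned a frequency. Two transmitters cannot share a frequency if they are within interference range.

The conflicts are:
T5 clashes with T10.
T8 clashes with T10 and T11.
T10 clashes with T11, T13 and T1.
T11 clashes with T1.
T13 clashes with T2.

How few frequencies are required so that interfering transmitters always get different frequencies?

3

T8, T10, T11 are mutually in conflict, so at least 3 frequencies are needed.
3 frequencies suffice: T5=2, T8=3, T10=1, T11=2, T13=2, T1=3, T2=1. No two conflicting transmitters share a frequency.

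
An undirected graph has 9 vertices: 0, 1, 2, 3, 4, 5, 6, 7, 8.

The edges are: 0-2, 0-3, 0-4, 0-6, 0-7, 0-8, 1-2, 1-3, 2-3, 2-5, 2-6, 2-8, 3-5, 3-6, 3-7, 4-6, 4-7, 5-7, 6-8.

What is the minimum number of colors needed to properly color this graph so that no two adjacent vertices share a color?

4

0, 2, 3, 6 are pairwise adjacent (a clique of size 4), so at least 4 colors are needed.
4 colors suffice: 0=blue, 1=blue, 2=green, 3=red, 4=red, 5=blue, 6=yellow, 7=green, 8=red. No two adjacent vertices share a color.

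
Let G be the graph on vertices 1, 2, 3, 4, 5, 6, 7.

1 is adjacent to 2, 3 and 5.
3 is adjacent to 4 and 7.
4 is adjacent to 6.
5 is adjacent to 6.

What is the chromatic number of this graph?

3

The cycle 4-6-5-1-3-4 has odd length 5, so it cannot be 2-colored; at least 3 colors are needed.
A valid assignment using 3 colors: 1=red, 2=blue, 3=blue, 4=red, 5=blue, 6=green, 7=red. No two adjacent vertices share a color.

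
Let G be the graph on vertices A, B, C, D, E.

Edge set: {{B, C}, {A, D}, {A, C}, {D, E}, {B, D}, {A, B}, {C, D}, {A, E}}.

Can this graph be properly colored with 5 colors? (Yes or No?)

The chromatic number is 4. A, B, C, D form a clique, so at least 4 colors are needed.
One proper 4-coloring: A=1, B=4, C=3, D=2, E=3.
Since 5 ≥ 4, a proper 5-coloring certainly exists.

Yes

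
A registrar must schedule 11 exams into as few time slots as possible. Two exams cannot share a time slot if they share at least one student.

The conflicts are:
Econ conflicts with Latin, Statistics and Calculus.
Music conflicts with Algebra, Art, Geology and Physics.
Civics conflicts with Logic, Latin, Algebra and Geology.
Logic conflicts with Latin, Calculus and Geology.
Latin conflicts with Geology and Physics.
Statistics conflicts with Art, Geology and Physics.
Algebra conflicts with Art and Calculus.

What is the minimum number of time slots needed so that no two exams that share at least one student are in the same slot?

Civics, Logic, Latin, Geology pairwise conflict, so at least 4 time slots are needed.
Using 4 time slots: Econ=3, Music=3, Civics=4, Logic=3, Latin=1, Statistics=1, Algebra=1, Art=2, Calculus=2, Geology=2, Physics=2. Each listed conflict is separated.

4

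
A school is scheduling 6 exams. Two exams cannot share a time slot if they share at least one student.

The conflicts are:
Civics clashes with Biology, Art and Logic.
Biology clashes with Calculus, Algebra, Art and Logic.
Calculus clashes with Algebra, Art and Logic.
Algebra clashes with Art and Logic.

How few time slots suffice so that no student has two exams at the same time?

4

Biology, Calculus, Algebra, Art pairwise conflict, so at least 4 time slots are needed.
Using 4 time slots: Civics=3, Biology=1, Calculus=3, Algebra=4, Art=2, Logic=2. Every pair that conflicts lands in different time slots.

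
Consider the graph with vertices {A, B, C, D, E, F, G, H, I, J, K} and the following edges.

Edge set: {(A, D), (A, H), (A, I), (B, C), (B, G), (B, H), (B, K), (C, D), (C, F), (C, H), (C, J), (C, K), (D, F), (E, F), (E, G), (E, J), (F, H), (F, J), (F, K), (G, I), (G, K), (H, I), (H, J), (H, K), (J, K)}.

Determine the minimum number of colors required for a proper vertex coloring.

5

C, F, H, J, K form a clique, so at least 5 colors are needed.
5 colors suffice: color red → {D, G, H}; color blue → {A, E, K}; color green → {B, F, I}; color yellow → {C}; color purple → {J}. Every edge joins two different colors.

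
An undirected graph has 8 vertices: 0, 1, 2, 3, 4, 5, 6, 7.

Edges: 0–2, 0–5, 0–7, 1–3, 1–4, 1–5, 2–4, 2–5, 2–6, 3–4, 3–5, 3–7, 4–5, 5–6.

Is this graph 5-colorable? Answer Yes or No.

Yes

The chromatic number is 4. 1, 3, 4, 5 are pairwise adjacent (a clique of size 4), so at least 4 colors are needed.
One proper 4-coloring: 0=blue, 1=yellow, 2=green, 3=green, 4=blue, 5=red, 6=blue, 7=red.
Since 5 ≥ 4, a proper 5-coloring certainly exists.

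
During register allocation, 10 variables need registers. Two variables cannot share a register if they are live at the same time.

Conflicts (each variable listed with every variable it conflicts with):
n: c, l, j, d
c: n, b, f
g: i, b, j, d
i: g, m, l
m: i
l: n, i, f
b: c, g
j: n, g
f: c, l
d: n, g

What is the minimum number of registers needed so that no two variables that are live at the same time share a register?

3

The cycle d-g-i-l-n-d has odd length 5, so it cannot be 2-colored; at least 3 registers are needed.
A valid assignment using 3 registers: n=1, c=2, g=1, i=2, m=1, l=3, b=3, j=2, f=1, d=2. Each listed conflict is separated.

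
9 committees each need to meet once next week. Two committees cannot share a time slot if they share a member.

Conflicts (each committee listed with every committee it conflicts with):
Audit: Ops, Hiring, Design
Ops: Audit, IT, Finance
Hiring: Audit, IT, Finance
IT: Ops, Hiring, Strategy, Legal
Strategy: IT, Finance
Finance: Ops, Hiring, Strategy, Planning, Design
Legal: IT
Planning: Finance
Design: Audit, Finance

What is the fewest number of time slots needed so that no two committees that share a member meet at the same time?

Ops and Finance conflict, so at least 2 time slots are needed.
2 time slots suffice: time slot 1 → {Audit, IT, Finance}; time slot 2 → {Ops, Hiring, Strategy, Legal, Planning, Design}. Every pair that conflicts lands in different time slots.

2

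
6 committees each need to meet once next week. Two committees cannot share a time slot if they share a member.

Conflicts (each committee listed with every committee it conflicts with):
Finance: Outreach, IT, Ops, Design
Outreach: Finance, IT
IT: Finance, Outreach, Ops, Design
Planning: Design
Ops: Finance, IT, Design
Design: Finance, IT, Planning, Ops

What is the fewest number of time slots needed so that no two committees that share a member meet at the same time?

Finance, IT, Ops, Design pairwise conflict, so at least 4 time slots are needed.
4 time slots suffice: Finance=3, Outreach=2, IT=1, Planning=1, Ops=4, Design=2. No two conflicting committees share a time slot.

4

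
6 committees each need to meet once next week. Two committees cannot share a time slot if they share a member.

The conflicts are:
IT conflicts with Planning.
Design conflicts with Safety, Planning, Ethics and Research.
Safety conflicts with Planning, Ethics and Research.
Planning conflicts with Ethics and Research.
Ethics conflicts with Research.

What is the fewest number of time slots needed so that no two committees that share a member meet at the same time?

Design, Safety, Planning, Ethics, Research pairwise conflict, so at least 5 time slots are needed.
A valid assignment using 5 time slots: IT=2, Design=3, Safety=5, Planning=1, Ethics=4, Research=2. No two conflicting committees share a time slot.

5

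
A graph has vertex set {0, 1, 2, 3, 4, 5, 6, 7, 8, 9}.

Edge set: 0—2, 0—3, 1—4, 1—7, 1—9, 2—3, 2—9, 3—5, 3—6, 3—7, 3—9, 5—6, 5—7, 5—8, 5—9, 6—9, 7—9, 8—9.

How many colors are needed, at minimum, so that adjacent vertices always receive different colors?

3, 5, 6, 9 are mutually adjacent (a clique of size 4), so at least 4 colors are needed.
4 colors suffice: color red → {0, 4, 9}; color blue → {1, 3, 8}; color green → {2, 5}; color yellow → {6, 7}. No two adjacent vertices share a color.

4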